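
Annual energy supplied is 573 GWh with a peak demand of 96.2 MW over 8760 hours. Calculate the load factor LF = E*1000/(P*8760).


LF = 573 * 1000 / (96.2 * 8760) = 0.6799


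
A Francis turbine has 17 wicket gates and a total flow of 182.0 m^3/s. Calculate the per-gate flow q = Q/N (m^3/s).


q = 182.0 / 17 = 10.7059 m^3/s


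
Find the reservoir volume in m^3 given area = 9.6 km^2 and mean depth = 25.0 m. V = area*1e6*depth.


V = 9.6 * 1e6 * 25.0 = 2.4000e+08 m^3


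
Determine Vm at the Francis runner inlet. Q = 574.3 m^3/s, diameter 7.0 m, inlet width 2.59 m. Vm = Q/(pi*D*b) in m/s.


Vm = 574.3 / (pi * 7.0 * 2.59) = 10.0830 m/s


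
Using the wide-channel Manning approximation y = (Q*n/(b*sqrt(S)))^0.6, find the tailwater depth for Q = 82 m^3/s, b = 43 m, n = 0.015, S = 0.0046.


y = (82 * 0.015 / (43 * 0.0046^0.5))^0.6 = 0.5957 m


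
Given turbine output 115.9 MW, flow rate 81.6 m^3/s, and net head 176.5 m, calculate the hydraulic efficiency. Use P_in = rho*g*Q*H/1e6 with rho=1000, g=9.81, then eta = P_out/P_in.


P_in = 1000 * 9.81 * 81.6 * 176.5 / 1e6 = 141.2875 MW
eta = 115.9 / 141.2875 = 0.8203


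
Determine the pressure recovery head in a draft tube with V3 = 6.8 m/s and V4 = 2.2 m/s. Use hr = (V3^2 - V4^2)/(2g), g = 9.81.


hr = (6.8^2 - 2.2^2) / (2*9.81) = 2.1101 m


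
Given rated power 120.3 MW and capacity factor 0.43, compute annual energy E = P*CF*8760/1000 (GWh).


E = 120.3 * 0.43 * 8760 / 1000 = 453.1460 GWh


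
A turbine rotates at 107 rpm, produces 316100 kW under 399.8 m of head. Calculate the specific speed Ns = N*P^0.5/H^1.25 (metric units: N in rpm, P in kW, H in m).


Ns = 107 * 316100^0.5 / 399.8^1.25 = 33.6506


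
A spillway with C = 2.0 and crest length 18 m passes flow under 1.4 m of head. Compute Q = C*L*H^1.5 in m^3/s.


Q = 2.0 * 18 * 1.4^1.5 = 59.6341 m^3/s


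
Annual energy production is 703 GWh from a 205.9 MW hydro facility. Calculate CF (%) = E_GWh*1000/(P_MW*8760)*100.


CF = 703 * 1000 / (205.9 * 8760) * 100 = 38.9758 %


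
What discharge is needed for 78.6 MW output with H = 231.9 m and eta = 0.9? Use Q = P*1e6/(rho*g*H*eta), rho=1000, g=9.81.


Q = 78.6 * 1e6 / (1000 * 9.81 * 231.9 * 0.9) = 38.3893 m^3/s


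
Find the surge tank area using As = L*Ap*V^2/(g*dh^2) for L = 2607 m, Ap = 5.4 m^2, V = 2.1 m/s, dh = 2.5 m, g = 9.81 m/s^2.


As = 2607 * 5.4 * 2.1^2 / (9.81 * 2.5^2) = 1012.5684 m^2


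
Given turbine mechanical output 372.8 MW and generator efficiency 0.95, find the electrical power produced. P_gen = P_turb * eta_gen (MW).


P_gen = 372.8 * 0.95 = 354.1600 MW


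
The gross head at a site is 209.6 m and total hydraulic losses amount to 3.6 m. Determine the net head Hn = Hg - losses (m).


Hn = 209.6 - 3.6 = 206.0000 m


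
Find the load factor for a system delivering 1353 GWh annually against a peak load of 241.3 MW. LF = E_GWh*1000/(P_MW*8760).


LF = 1353 * 1000 / (241.3 * 8760) = 0.6401


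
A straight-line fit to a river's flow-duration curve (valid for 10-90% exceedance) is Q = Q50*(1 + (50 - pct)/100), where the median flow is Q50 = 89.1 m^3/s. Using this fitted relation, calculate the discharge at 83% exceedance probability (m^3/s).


Q = 89.1 * (1 + (50 - 83)/100) = 59.6970 m^3/s


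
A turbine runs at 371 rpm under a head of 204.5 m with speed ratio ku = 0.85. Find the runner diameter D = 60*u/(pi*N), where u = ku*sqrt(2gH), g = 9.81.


u = 0.85 * sqrt(2*9.81*204.5) = 53.8412 m/s
D = 60 * 53.8412 / (pi * 371) = 2.7717 m


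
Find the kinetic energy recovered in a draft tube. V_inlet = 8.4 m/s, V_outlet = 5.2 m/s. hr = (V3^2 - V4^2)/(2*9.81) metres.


hr = (8.4^2 - 5.2^2) / (2*9.81) = 2.2181 m


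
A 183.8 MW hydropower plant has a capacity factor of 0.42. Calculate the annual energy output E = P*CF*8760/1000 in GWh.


E = 183.8 * 0.42 * 8760 / 1000 = 676.2370 GWh


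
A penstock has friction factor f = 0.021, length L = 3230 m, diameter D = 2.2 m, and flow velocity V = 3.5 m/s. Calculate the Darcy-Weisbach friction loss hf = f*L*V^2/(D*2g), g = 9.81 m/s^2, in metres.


hf = 0.021 * 3230 * 3.5^2 / (2.2 * 2 * 9.81) = 19.2502 m


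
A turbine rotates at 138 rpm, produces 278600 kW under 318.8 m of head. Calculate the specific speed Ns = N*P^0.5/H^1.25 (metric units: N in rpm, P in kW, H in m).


Ns = 138 * 278600^0.5 / 318.8^1.25 = 54.0719


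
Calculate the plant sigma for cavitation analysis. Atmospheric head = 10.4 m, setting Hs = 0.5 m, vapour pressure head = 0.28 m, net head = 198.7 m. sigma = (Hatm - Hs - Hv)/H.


sigma = (10.4 - 0.5 - 0.28) / 198.7 = 0.0484


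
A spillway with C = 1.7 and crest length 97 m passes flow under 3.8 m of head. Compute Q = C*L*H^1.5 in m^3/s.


Q = 1.7 * 97 * 3.8^1.5 = 1221.5073 m^3/s


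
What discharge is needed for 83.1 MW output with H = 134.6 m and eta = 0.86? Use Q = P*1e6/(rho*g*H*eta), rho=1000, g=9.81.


Q = 83.1 * 1e6 / (1000 * 9.81 * 134.6 * 0.86) = 73.1793 m^3/s


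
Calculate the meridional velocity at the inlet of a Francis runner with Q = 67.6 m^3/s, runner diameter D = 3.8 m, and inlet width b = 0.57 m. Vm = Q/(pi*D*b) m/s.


Vm = 67.6 / (pi * 3.8 * 0.57) = 9.9343 m/s


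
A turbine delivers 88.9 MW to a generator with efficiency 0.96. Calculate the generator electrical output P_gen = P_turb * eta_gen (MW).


P_gen = 88.9 * 0.96 = 85.3440 MW


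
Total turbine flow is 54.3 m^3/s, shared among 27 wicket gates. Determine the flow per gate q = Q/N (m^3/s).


q = 54.3 / 27 = 2.0111 m^3/s


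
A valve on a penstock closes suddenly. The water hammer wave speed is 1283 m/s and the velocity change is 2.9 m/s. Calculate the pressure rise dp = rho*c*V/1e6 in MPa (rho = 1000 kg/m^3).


dp = 1000 * 1283 * 2.9 / 1e6 = 3.7207 MPa


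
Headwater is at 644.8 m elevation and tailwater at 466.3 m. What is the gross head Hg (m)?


Hg = 644.8 - 466.3 = 178.5000 m


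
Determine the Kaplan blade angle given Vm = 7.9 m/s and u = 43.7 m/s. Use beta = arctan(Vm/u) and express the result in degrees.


beta = arctan(7.9 / 43.7) = 10.2471 degrees


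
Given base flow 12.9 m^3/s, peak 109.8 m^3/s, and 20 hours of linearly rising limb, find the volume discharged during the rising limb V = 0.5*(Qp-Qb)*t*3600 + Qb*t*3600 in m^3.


V = 0.5*(109.8 - 12.9)*20*3600 + 12.9*20*3600 = 4.4172e+06 m^3


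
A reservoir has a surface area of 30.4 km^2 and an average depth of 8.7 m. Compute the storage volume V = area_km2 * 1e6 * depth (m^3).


V = 30.4 * 1e6 * 8.7 = 2.6448e+08 m^3


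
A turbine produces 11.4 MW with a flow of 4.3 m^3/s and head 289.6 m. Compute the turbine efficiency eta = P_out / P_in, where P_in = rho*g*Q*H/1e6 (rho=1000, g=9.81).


P_in = 1000 * 9.81 * 4.3 * 289.6 / 1e6 = 12.2162 MW
eta = 11.4 / 12.2162 = 0.9332


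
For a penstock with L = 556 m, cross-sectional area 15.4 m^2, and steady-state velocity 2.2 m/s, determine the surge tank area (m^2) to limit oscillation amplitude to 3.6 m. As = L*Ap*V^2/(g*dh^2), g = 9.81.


As = 556 * 15.4 * 2.2^2 / (9.81 * 3.6^2) = 325.9619 m^2


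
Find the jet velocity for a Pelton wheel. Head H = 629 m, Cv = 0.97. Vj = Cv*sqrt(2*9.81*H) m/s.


Vj = 0.97 * sqrt(2*9.81*629) = 107.7573 m/s


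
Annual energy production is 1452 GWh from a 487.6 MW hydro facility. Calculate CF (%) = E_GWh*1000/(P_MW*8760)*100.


CF = 1452 * 1000 / (487.6 * 8760) * 100 = 33.9937 %


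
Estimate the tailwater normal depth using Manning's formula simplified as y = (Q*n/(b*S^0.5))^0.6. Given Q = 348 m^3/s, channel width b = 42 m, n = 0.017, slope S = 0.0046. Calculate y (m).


y = (348 * 0.017 / (42 * 0.0046^0.5))^0.6 = 1.5504 m


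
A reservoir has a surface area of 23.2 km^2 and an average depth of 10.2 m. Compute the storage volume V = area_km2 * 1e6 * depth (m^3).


V = 23.2 * 1e6 * 10.2 = 2.3664e+08 m^3


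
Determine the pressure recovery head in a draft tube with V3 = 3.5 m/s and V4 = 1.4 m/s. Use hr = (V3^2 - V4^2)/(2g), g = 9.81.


hr = (3.5^2 - 1.4^2) / (2*9.81) = 0.5245 m


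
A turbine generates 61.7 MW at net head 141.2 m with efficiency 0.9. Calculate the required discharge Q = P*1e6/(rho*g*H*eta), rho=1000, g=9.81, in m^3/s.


Q = 61.7 * 1e6 / (1000 * 9.81 * 141.2 * 0.9) = 49.4924 m^3/s


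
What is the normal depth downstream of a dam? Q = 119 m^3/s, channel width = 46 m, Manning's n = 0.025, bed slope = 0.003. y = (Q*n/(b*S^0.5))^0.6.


y = (119 * 0.025 / (46 * 0.003^0.5))^0.6 = 1.1048 m


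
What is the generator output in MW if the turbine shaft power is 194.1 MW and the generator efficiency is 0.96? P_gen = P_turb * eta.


P_gen = 194.1 * 0.96 = 186.3360 MW


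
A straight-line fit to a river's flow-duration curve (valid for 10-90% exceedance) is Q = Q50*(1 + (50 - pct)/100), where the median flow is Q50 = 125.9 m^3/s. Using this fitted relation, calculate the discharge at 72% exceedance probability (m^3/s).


Q = 125.9 * (1 + (50 - 72)/100) = 98.2020 m^3/s


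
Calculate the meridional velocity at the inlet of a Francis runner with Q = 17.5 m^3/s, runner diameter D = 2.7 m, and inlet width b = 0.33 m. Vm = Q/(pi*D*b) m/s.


Vm = 17.5 / (pi * 2.7 * 0.33) = 6.2519 m/s


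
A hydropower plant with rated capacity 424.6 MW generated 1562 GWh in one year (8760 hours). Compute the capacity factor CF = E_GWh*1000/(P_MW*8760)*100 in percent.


CF = 1562 * 1000 / (424.6 * 8760) * 100 = 41.9949 %


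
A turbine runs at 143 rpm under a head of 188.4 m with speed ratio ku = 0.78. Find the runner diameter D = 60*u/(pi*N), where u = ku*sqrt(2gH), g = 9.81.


u = 0.78 * sqrt(2*9.81*188.4) = 47.4225 m/s
D = 60 * 47.4225 / (pi * 143) = 6.3336 m


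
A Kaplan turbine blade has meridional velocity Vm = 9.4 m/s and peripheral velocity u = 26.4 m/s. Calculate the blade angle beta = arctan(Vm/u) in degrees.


beta = arctan(9.4 / 26.4) = 19.5988 degrees


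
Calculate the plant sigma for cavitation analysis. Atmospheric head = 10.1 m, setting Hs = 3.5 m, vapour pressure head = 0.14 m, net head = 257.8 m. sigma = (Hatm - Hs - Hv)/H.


sigma = (10.1 - 3.5 - 0.14) / 257.8 = 0.0251


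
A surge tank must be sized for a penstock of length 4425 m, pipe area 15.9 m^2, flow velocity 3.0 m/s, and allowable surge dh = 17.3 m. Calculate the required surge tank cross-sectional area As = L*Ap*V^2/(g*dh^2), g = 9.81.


As = 4425 * 15.9 * 3.0^2 / (9.81 * 17.3^2) = 215.6710 m^2


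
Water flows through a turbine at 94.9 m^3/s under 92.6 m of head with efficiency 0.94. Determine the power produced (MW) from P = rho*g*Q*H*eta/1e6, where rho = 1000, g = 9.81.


P = 1000 * 9.81 * 94.9 * 92.6 * 0.94 / 1e6 = 81.0353 MW


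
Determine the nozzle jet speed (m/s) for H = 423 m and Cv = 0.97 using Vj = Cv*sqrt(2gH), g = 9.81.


Vj = 0.97 * sqrt(2*9.81*423) = 88.3673 m/s


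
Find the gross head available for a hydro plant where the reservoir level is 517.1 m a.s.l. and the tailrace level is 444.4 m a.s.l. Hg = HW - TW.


Hg = 517.1 - 444.4 = 72.7000 m


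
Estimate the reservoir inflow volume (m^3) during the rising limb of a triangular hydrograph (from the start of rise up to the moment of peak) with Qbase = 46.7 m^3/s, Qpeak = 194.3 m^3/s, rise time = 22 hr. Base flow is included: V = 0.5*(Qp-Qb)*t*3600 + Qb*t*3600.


V = 0.5*(194.3 - 46.7)*22*3600 + 46.7*22*3600 = 9.5436e+06 m^3


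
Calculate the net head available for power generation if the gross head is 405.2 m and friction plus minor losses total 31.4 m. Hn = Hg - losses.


Hn = 405.2 - 31.4 = 373.8000 m


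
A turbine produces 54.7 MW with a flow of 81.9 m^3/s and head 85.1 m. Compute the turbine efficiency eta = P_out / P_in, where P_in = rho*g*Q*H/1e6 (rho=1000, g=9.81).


P_in = 1000 * 9.81 * 81.9 * 85.1 / 1e6 = 68.3727 MW
eta = 54.7 / 68.3727 = 0.8000


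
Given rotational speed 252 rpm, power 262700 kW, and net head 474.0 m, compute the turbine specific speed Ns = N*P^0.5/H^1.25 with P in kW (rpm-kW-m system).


Ns = 252 * 262700^0.5 / 474.0^1.25 = 58.3993


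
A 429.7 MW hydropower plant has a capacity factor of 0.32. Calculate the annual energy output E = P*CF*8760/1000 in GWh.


E = 429.7 * 0.32 * 8760 / 1000 = 1204.5350 GWh


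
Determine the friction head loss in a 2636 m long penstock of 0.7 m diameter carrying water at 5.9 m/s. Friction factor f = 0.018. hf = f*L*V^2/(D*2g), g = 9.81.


hf = 0.018 * 2636 * 5.9^2 / (0.7 * 2 * 9.81) = 120.2610 m


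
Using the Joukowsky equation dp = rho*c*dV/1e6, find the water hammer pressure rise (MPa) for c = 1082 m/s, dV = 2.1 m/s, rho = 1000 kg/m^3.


dp = 1000 * 1082 * 2.1 / 1e6 = 2.2722 MPa


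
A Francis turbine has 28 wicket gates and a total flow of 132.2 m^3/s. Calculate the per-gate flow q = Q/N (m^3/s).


q = 132.2 / 28 = 4.7214 m^3/s


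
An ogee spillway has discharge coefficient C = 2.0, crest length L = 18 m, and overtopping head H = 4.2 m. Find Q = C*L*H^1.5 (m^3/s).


Q = 2.0 * 18 * 4.2^1.5 = 309.8678 m^3/s


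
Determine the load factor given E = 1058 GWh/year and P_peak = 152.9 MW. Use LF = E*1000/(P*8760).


LF = 1058 * 1000 / (152.9 * 8760) = 0.7899


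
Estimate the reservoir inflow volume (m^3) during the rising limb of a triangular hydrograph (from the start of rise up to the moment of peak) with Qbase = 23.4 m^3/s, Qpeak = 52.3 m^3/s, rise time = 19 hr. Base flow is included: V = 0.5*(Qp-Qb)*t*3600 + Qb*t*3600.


V = 0.5*(52.3 - 23.4)*19*3600 + 23.4*19*3600 = 2.5889e+06 m^3


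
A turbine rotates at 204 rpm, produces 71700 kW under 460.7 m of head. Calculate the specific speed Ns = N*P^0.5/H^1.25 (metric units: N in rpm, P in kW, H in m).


Ns = 204 * 71700^0.5 / 460.7^1.25 = 25.5928


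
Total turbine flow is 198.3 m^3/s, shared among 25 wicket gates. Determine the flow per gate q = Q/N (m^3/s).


q = 198.3 / 25 = 7.9320 m^3/s


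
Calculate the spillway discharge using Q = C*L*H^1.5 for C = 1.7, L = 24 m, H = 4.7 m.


Q = 1.7 * 24 * 4.7^1.5 = 415.7258 m^3/s


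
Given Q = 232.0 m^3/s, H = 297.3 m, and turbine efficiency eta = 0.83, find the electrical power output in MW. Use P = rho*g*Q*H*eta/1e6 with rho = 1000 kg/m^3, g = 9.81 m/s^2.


P = 1000 * 9.81 * 232.0 * 297.3 * 0.83 / 1e6 = 561.6037 MW


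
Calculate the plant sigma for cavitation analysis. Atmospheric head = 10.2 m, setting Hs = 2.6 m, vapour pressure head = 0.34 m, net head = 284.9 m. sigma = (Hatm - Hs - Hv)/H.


sigma = (10.2 - 2.6 - 0.34) / 284.9 = 0.0255


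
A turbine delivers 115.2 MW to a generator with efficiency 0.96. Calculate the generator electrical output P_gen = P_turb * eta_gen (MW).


P_gen = 115.2 * 0.96 = 110.5920 MW


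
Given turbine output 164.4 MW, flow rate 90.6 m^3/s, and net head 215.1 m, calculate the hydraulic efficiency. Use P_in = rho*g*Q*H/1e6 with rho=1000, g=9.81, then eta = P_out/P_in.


P_in = 1000 * 9.81 * 90.6 * 215.1 / 1e6 = 191.1779 MW
eta = 164.4 / 191.1779 = 0.8599


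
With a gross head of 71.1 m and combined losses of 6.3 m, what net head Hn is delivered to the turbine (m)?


Hn = 71.1 - 6.3 = 64.8000 m


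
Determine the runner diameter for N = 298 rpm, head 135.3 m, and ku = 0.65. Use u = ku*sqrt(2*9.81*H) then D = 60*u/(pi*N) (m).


u = 0.65 * sqrt(2*9.81*135.3) = 33.4897 m/s
D = 60 * 33.4897 / (pi * 298) = 2.1463 m


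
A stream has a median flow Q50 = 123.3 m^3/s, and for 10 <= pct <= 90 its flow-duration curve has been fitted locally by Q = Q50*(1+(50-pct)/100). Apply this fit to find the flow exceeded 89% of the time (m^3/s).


Q = 123.3 * (1 + (50 - 89)/100) = 75.2130 m^3/s


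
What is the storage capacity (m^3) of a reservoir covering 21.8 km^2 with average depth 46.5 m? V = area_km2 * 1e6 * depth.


V = 21.8 * 1e6 * 46.5 = 1.0137e+09 m^3


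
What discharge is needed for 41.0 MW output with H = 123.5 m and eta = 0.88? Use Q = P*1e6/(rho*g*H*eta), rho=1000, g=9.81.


Q = 41.0 * 1e6 / (1000 * 9.81 * 123.5 * 0.88) = 38.4561 m^3/s


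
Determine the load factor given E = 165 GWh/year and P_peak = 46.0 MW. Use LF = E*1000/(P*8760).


LF = 165 * 1000 / (46.0 * 8760) = 0.4095


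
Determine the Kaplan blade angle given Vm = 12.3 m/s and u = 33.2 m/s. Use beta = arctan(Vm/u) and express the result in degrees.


beta = arctan(12.3 / 33.2) = 20.3288 degrees


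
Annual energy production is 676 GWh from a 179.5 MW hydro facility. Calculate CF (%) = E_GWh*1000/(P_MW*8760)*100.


CF = 676 * 1000 / (179.5 * 8760) * 100 = 42.9911 %


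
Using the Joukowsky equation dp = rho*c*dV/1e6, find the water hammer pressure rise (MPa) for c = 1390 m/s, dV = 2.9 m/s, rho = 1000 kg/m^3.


dp = 1000 * 1390 * 2.9 / 1e6 = 4.0310 MPa


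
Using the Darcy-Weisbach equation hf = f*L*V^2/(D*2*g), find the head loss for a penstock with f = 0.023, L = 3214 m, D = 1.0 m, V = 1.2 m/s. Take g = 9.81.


hf = 0.023 * 3214 * 1.2^2 / (1.0 * 2 * 9.81) = 5.4255 m


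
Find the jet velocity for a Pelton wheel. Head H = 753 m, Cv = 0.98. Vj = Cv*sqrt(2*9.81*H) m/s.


Vj = 0.98 * sqrt(2*9.81*753) = 119.1168 m/s


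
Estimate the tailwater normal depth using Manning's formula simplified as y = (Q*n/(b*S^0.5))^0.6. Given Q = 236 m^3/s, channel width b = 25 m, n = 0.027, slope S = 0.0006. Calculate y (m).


y = (236 * 0.027 / (25 * 0.0006^0.5))^0.6 = 4.0771 m


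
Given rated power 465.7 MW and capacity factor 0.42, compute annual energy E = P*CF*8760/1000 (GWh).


E = 465.7 * 0.42 * 8760 / 1000 = 1713.4034 GWh


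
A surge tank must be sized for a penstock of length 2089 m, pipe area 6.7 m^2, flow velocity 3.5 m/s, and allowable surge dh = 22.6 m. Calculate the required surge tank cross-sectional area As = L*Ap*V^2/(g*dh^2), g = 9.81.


As = 2089 * 6.7 * 3.5^2 / (9.81 * 22.6^2) = 34.2187 m^2


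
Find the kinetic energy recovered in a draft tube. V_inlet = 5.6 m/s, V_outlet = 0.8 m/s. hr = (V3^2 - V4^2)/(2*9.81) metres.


hr = (5.6^2 - 0.8^2) / (2*9.81) = 1.5657 m


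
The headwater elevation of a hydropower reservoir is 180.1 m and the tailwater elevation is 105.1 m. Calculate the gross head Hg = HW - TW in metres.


Hg = 180.1 - 105.1 = 75.0000 m


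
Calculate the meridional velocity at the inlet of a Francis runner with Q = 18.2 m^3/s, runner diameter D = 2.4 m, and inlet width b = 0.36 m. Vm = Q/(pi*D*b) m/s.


Vm = 18.2 / (pi * 2.4 * 0.36) = 6.7051 m/s


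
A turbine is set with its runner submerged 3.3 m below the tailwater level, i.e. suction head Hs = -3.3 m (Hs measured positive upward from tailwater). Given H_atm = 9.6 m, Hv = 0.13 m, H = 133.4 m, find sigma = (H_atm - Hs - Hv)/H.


sigma = (9.6 - (-3.3) - 0.13) / 133.4 = 0.0957


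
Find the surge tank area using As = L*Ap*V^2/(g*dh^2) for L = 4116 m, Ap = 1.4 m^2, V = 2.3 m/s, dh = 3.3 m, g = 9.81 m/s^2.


As = 4116 * 1.4 * 2.3^2 / (9.81 * 3.3^2) = 285.3397 m^2


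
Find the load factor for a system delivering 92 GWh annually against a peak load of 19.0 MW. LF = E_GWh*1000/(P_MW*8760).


LF = 92 * 1000 / (19.0 * 8760) = 0.5528


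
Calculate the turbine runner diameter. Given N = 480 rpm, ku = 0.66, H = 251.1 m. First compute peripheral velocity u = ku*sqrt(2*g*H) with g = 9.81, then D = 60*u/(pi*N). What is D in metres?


u = 0.66 * sqrt(2*9.81*251.1) = 46.3251 m/s
D = 60 * 46.3251 / (pi * 480) = 1.8432 m


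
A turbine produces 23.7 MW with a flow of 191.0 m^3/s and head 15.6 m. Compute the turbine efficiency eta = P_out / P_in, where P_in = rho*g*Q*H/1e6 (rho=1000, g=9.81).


P_in = 1000 * 9.81 * 191.0 * 15.6 / 1e6 = 29.2299 MW
eta = 23.7 / 29.2299 = 0.8108


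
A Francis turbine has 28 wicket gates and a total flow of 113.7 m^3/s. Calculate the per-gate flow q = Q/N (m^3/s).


q = 113.7 / 28 = 4.0607 m^3/s


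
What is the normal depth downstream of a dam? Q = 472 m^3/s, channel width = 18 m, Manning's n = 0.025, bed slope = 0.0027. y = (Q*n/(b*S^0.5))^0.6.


y = (472 * 0.025 / (18 * 0.0027^0.5))^0.6 = 4.5767 m


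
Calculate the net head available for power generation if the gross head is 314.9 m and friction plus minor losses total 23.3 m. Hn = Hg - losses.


Hn = 314.9 - 23.3 = 291.6000 m


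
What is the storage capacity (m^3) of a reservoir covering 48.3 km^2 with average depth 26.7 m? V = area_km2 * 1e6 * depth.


V = 48.3 * 1e6 * 26.7 = 1.2896e+09 m^3


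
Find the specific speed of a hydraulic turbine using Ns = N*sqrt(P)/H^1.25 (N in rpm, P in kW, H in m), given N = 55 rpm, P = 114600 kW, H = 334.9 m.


Ns = 55 * 114600^0.5 / 334.9^1.25 = 12.9960


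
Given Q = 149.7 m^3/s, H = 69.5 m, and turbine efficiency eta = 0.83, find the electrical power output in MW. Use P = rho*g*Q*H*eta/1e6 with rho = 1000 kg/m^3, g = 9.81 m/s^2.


P = 1000 * 9.81 * 149.7 * 69.5 * 0.83 / 1e6 = 84.7137 MW


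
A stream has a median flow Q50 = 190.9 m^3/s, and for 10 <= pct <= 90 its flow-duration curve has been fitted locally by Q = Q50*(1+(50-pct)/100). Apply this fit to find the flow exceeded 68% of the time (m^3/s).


Q = 190.9 * (1 + (50 - 68)/100) = 156.5380 m^3/s


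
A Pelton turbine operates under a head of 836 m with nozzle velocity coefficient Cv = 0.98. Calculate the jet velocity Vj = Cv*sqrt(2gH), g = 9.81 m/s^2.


Vj = 0.98 * sqrt(2*9.81*836) = 125.5101 m/s


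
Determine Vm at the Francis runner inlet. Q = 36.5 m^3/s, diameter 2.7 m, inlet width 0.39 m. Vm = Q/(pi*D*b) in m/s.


Vm = 36.5 / (pi * 2.7 * 0.39) = 11.0335 m/s


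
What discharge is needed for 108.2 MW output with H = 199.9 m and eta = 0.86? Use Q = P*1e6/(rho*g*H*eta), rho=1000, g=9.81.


Q = 108.2 * 1e6 / (1000 * 9.81 * 199.9 * 0.86) = 64.1574 m^3/s


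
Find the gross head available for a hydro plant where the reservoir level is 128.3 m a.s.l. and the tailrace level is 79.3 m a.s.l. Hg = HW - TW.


Hg = 128.3 - 79.3 = 49.0000 m


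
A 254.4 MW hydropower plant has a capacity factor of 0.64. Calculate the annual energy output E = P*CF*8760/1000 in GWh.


E = 254.4 * 0.64 * 8760 / 1000 = 1426.2682 GWh


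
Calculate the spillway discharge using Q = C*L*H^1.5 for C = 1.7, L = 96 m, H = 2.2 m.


Q = 1.7 * 96 * 2.2^1.5 = 532.5424 m^3/s


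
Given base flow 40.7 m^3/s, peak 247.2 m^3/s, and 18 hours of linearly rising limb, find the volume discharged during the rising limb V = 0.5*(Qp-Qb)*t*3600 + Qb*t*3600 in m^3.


V = 0.5*(247.2 - 40.7)*18*3600 + 40.7*18*3600 = 9.3280e+06 m^3


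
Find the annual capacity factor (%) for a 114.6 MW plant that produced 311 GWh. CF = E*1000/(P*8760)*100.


CF = 311 * 1000 / (114.6 * 8760) * 100 = 30.9793 %


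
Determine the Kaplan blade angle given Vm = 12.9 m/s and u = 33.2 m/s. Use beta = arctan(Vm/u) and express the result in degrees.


beta = arctan(12.9 / 33.2) = 21.2338 degrees


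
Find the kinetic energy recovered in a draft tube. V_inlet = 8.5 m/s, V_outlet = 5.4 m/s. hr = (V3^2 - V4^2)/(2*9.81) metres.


hr = (8.5^2 - 5.4^2) / (2*9.81) = 2.1962 m


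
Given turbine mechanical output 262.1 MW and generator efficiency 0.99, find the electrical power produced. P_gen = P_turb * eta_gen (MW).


P_gen = 262.1 * 0.99 = 259.4790 MW


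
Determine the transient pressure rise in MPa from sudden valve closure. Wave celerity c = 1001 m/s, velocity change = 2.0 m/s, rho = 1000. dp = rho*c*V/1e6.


dp = 1000 * 1001 * 2.0 / 1e6 = 2.0020 MPa


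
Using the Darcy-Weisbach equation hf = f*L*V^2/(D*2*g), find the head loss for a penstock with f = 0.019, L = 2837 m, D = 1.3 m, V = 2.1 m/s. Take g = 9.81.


hf = 0.019 * 2837 * 2.1^2 / (1.3 * 2 * 9.81) = 9.3199 m


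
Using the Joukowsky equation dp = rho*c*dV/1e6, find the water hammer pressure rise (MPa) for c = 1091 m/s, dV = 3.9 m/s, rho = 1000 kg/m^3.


dp = 1000 * 1091 * 3.9 / 1e6 = 4.2549 MPa


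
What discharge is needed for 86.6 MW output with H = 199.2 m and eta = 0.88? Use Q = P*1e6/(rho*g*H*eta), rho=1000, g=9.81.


Q = 86.6 * 1e6 / (1000 * 9.81 * 199.2 * 0.88) = 50.3590 m^3/s


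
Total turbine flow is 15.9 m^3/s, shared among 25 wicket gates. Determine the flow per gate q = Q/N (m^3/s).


q = 15.9 / 25 = 0.6360 m^3/s


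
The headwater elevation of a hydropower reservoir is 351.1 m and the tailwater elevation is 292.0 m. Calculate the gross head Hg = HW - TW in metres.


Hg = 351.1 - 292.0 = 59.1000 m


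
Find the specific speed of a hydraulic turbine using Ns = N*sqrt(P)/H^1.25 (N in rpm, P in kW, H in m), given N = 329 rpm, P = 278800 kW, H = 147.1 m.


Ns = 329 * 278800^0.5 / 147.1^1.25 = 339.0989


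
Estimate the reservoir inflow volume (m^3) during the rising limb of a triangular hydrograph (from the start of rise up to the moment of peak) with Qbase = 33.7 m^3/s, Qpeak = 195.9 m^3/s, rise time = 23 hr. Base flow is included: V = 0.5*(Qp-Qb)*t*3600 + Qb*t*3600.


V = 0.5*(195.9 - 33.7)*23*3600 + 33.7*23*3600 = 9.5054e+06 m^3


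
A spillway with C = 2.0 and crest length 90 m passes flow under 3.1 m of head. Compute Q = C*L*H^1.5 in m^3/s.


Q = 2.0 * 90 * 3.1^1.5 = 982.4604 m^3/s


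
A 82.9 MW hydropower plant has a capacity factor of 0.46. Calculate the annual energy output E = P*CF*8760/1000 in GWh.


E = 82.9 * 0.46 * 8760 / 1000 = 334.0538 GWh


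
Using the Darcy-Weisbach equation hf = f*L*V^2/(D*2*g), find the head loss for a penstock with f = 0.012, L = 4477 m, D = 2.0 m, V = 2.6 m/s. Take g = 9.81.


hf = 0.012 * 4477 * 2.6^2 / (2.0 * 2 * 9.81) = 9.2552 m


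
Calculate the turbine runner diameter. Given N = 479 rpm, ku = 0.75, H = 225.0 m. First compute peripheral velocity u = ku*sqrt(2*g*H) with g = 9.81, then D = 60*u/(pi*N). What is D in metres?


u = 0.75 * sqrt(2*9.81*225.0) = 49.8313 m/s
D = 60 * 49.8313 / (pi * 479) = 1.9869 m


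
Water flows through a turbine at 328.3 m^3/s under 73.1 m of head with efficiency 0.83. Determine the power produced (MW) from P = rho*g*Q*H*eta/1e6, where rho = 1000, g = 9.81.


P = 1000 * 9.81 * 328.3 * 73.1 * 0.83 / 1e6 = 195.4049 MW


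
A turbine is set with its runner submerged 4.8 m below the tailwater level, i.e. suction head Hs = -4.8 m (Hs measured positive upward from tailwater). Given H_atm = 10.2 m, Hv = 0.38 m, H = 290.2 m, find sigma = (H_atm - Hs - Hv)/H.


sigma = (10.2 - (-4.8) - 0.38) / 290.2 = 0.0504


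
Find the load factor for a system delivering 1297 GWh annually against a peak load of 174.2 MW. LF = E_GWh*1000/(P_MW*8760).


LF = 1297 * 1000 / (174.2 * 8760) = 0.8499


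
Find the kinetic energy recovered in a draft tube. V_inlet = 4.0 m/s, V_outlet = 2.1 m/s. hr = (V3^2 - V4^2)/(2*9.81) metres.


hr = (4.0^2 - 2.1^2) / (2*9.81) = 0.5907 m


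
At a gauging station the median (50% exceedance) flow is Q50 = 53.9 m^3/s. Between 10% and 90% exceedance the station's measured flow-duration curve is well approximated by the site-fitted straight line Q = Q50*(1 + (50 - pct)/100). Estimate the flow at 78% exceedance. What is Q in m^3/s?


Q = 53.9 * (1 + (50 - 78)/100) = 38.8080 m^3/s


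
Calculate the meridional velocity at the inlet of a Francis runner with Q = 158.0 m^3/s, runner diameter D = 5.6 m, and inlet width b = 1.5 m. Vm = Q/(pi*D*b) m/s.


Vm = 158.0 / (pi * 5.6 * 1.5) = 5.9873 m/s


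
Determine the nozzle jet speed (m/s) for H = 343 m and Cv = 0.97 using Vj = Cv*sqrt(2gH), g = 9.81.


Vj = 0.97 * sqrt(2*9.81*343) = 79.5735 m/s


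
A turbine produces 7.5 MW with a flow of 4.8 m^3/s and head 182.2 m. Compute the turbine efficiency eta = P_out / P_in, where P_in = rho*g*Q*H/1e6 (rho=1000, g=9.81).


P_in = 1000 * 9.81 * 4.8 * 182.2 / 1e6 = 8.5794 MW
eta = 7.5 / 8.5794 = 0.8742


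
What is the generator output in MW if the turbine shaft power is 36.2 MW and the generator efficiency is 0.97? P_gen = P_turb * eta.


P_gen = 36.2 * 0.97 = 35.1140 MW


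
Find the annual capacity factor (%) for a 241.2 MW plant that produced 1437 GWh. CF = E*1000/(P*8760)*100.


CF = 1437 * 1000 / (241.2 * 8760) * 100 = 68.0104 %


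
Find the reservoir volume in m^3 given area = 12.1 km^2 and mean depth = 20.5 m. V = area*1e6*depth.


V = 12.1 * 1e6 * 20.5 = 2.4805e+08 m^3


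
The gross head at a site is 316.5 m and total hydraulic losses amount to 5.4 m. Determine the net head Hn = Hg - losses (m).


Hn = 316.5 - 5.4 = 311.1000 m


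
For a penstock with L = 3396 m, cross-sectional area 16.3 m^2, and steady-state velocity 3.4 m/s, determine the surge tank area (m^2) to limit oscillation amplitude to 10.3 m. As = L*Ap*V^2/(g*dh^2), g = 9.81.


As = 3396 * 16.3 * 3.4^2 / (9.81 * 10.3^2) = 614.8507 m^2


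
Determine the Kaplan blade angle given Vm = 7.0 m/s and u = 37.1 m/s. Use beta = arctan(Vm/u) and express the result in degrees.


beta = arctan(7.0 / 37.1) = 10.6849 degrees


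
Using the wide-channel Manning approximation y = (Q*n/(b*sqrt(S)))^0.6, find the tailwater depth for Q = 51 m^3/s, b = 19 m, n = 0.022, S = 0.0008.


y = (51 * 0.022 / (19 * 0.0008^0.5))^0.6 = 1.5553 m


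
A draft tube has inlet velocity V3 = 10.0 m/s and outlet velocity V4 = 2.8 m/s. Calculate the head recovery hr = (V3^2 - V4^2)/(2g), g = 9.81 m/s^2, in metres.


hr = (10.0^2 - 2.8^2) / (2*9.81) = 4.6972 m


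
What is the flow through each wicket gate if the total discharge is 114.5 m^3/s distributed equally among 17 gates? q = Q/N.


q = 114.5 / 17 = 6.7353 m^3/s


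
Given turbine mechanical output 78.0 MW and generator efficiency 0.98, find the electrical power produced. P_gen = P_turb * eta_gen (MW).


P_gen = 78.0 * 0.98 = 76.4400 MW


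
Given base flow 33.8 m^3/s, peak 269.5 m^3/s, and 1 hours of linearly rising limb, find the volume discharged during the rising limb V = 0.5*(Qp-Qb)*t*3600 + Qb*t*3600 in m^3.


V = 0.5*(269.5 - 33.8)*1*3600 + 33.8*1*3600 = 545940.0000 m^3


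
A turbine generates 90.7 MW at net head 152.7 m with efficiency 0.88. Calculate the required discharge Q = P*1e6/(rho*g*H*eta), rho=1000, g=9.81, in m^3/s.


Q = 90.7 * 1e6 / (1000 * 9.81 * 152.7 * 0.88) = 68.8045 m^3/s


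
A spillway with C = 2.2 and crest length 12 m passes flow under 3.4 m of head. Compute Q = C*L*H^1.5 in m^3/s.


Q = 2.2 * 12 * 3.4^1.5 = 165.5093 m^3/s


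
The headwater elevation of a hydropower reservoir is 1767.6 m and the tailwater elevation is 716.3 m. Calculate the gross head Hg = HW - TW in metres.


Hg = 1767.6 - 716.3 = 1051.3000 m


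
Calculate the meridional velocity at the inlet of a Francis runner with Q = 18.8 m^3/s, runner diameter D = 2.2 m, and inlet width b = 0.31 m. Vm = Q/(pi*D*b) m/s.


Vm = 18.8 / (pi * 2.2 * 0.31) = 8.7745 m/s


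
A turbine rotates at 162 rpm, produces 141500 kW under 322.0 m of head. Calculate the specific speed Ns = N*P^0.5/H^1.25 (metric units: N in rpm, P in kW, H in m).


Ns = 162 * 141500^0.5 / 322.0^1.25 = 44.6759


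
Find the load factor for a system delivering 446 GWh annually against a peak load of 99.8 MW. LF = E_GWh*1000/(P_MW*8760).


LF = 446 * 1000 / (99.8 * 8760) = 0.5102


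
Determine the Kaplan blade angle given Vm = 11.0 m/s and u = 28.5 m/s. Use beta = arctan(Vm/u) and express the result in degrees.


beta = arctan(11.0 / 28.5) = 21.1048 degrees


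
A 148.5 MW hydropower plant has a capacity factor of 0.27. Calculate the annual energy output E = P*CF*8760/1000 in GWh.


E = 148.5 * 0.27 * 8760 / 1000 = 351.2322 GWh


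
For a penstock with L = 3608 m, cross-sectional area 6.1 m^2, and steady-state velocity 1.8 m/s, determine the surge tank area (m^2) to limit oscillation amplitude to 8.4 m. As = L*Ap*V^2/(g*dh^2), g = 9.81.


As = 3608 * 6.1 * 1.8^2 / (9.81 * 8.4^2) = 103.0182 m^2


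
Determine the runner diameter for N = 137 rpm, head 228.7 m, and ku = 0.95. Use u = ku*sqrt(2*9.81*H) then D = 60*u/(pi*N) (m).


u = 0.95 * sqrt(2*9.81*228.7) = 63.6365 m/s
D = 60 * 63.6365 / (pi * 137) = 8.8713 m


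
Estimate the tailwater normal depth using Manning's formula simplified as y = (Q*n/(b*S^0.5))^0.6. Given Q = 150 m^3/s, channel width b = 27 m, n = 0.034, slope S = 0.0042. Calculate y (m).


y = (150 * 0.034 / (27 * 0.0042^0.5))^0.6 = 1.9000 m


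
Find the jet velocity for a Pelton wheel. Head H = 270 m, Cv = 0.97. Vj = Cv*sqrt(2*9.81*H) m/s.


Vj = 0.97 * sqrt(2*9.81*270) = 70.5997 m/s


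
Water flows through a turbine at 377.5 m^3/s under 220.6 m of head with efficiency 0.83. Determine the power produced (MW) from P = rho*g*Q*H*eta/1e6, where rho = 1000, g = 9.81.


P = 1000 * 9.81 * 377.5 * 220.6 * 0.83 / 1e6 = 678.0622 MW


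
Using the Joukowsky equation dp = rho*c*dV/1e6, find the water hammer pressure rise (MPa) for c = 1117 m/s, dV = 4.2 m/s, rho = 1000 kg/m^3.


dp = 1000 * 1117 * 4.2 / 1e6 = 4.6914 MPa


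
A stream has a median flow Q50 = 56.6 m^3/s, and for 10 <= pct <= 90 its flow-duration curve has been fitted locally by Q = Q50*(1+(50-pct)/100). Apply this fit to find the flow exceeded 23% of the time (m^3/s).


Q = 56.6 * (1 + (50 - 23)/100) = 71.8820 m^3/s


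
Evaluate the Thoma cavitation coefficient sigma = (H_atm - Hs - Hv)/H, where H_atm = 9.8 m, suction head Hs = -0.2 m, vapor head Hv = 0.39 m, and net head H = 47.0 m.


sigma = (9.8 - (-0.2) - 0.39) / 47.0 = 0.2045


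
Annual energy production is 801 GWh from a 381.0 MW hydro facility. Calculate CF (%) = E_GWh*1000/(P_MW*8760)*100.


CF = 801 * 1000 / (381.0 * 8760) * 100 = 23.9996 %


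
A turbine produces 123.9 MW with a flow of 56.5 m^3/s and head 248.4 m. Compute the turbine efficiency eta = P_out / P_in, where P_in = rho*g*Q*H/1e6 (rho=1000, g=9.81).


P_in = 1000 * 9.81 * 56.5 * 248.4 / 1e6 = 137.6794 MW
eta = 123.9 / 137.6794 = 0.8999


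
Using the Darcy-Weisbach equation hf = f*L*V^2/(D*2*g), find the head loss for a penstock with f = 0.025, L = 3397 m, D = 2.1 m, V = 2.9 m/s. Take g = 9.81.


hf = 0.025 * 3397 * 2.9^2 / (2.1 * 2 * 9.81) = 17.3346 m


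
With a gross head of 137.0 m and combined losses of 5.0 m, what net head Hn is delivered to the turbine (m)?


Hn = 137.0 - 5.0 = 132.0000 m


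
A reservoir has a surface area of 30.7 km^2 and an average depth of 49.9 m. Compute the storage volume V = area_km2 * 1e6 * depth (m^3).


V = 30.7 * 1e6 * 49.9 = 1.5319e+09 m^3


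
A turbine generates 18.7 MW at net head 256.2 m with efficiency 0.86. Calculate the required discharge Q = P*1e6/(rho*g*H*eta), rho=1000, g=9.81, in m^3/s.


Q = 18.7 * 1e6 / (1000 * 9.81 * 256.2 * 0.86) = 8.6516 m^3/s


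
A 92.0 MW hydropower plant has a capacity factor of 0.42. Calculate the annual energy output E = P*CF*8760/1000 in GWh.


E = 92.0 * 0.42 * 8760 / 1000 = 338.4864 GWh


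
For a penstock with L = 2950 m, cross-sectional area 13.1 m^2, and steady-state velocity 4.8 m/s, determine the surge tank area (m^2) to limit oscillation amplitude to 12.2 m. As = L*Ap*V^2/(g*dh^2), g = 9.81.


As = 2950 * 13.1 * 4.8^2 / (9.81 * 12.2^2) = 609.7996 m^2


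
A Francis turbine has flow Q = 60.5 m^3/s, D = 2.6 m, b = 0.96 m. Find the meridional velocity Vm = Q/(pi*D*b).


Vm = 60.5 / (pi * 2.6 * 0.96) = 7.7154 m/s


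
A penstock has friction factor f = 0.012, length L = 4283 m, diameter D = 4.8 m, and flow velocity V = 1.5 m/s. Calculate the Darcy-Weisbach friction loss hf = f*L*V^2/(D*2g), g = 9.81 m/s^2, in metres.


hf = 0.012 * 4283 * 1.5^2 / (4.8 * 2 * 9.81) = 1.2279 m


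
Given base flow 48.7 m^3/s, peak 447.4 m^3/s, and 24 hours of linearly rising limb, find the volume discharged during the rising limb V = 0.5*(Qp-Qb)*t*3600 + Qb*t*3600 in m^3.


V = 0.5*(447.4 - 48.7)*24*3600 + 48.7*24*3600 = 2.1432e+07 m^3


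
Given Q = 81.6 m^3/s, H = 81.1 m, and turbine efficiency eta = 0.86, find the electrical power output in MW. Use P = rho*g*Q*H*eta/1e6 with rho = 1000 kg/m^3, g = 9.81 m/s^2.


P = 1000 * 9.81 * 81.6 * 81.1 * 0.86 / 1e6 = 55.8314 MW


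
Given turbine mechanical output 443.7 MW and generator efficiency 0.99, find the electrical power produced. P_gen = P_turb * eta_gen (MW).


P_gen = 443.7 * 0.99 = 439.2630 MW


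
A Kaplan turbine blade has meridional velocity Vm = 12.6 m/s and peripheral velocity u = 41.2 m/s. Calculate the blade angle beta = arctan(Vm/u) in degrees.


beta = arctan(12.6 / 41.2) = 17.0050 degrees


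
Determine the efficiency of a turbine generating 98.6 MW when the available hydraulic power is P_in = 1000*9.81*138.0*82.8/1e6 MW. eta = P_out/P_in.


P_in = 1000 * 9.81 * 138.0 * 82.8 / 1e6 = 112.0930 MW
eta = 98.6 / 112.0930 = 0.8796


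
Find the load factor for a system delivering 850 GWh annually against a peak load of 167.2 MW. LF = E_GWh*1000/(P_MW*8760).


LF = 850 * 1000 / (167.2 * 8760) = 0.5803


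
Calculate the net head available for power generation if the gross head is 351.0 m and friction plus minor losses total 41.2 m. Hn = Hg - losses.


Hn = 351.0 - 41.2 = 309.8000 m


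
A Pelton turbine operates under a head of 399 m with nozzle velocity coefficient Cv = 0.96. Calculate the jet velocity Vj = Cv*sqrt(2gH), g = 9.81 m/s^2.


Vj = 0.96 * sqrt(2*9.81*399) = 84.9390 m/s


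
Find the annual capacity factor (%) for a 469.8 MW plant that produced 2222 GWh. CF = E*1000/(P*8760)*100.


CF = 2222 * 1000 / (469.8 * 8760) * 100 = 53.9917 %


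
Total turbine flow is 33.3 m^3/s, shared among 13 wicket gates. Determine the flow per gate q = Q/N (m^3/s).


q = 33.3 / 13 = 2.5615 m^3/s


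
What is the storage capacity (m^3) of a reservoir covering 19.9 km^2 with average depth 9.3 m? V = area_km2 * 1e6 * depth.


V = 19.9 * 1e6 * 9.3 = 1.8507e+08 m^3


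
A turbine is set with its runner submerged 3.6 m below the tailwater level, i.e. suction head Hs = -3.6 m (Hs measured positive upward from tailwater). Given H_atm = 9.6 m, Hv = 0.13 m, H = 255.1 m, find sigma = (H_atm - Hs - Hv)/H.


sigma = (9.6 - (-3.6) - 0.13) / 255.1 = 0.0512


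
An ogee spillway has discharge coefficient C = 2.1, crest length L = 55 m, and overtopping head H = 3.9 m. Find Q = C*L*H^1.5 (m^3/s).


Q = 2.1 * 55 * 3.9^1.5 = 889.5675 m^3/s


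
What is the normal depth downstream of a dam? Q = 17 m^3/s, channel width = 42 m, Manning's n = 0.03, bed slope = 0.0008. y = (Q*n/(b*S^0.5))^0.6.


y = (17 * 0.03 / (42 * 0.0008^0.5))^0.6 = 0.6021 m


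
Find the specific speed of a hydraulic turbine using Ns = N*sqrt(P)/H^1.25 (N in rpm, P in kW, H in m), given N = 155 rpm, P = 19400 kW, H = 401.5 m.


Ns = 155 * 19400^0.5 / 401.5^1.25 = 12.0123


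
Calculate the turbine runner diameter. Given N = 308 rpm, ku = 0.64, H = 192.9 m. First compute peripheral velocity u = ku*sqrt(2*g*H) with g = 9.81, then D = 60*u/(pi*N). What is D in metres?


u = 0.64 * sqrt(2*9.81*192.9) = 39.3727 m/s
D = 60 * 39.3727 / (pi * 308) = 2.4414 m


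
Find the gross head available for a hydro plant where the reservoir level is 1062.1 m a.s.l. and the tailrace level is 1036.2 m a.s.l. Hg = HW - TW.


Hg = 1062.1 - 1036.2 = 25.9000 m


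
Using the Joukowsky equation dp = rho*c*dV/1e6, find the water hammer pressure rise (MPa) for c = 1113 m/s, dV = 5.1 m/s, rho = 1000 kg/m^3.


dp = 1000 * 1113 * 5.1 / 1e6 = 5.6763 MPa


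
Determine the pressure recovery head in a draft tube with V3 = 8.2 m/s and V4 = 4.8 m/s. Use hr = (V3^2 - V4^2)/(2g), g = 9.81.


hr = (8.2^2 - 4.8^2) / (2*9.81) = 2.2528 m


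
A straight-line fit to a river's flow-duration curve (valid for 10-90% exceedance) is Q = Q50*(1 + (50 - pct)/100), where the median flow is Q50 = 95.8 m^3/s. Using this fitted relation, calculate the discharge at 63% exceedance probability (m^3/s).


Q = 95.8 * (1 + (50 - 63)/100) = 83.3460 m^3/s
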